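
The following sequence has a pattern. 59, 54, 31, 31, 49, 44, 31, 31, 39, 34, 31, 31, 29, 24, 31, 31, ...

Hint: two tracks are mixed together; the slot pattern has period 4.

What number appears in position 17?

The slot pattern repeats as AABB (period 4), so there are 2 interleaved tracks.
Subsequence A: 59, 54, 49, 44, 39, 34, 29, 24. Arithmetic, step −5.
Subsequence B: 31, 31, 31, 31, 31, 31, 31, 31. The constant sequence 31.
Position 17 falls in subsequence A as its term 9, giving 19.

19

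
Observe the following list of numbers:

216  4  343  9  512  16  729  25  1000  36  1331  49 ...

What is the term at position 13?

1728

The terms cycle through 2 interleaved subsequences.
Track A: 216, 343, 512, 729, 1000, 1331 — perfect cubes starting at 6³.
Track B: 4, 9, 16, 25, 36, 49 — perfect squares starting at 2².
Position 13 → track A, term 7 = 1728.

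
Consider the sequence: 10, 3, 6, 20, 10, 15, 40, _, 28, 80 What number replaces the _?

Reading positions in blocks of 3 reveals the pattern ABB — 2 tracks woven together.
Track A: 10, 20, 40, 80 — multiplying by 2 each time.
Track B: 3, 6, 10, 15, ?, 28 — triangular numbers n(n+1)/2 for n = 2, 3, ….
The gap is track B's term 5; the rule gives 21.

21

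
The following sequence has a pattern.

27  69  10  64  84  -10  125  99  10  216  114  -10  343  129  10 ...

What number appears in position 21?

Taking every 3rd term gives 3 separate tracks.
Track A: 27, 64, 125, 216, 343 — consecutive cubes n³ from n = 3.
Track B: 69, 84, 99, 114, 129 — adding 15 each time.
Track C: 10, -10, 10, -10, 10 — the oscillation 10·(−1)^(n+1).
Term 21 comes from track C (its 7th entry): 10.

10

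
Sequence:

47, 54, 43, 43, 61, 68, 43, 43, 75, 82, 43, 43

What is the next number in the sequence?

Positions follow the repeating pattern AABB; grouping by letter gives 2 tracks.
Track A = 47, 54, 61, 68, 75, 82: arithmetic with common difference +7.
Track B = 43, 43, 43, 43, 43, 43: constant 43.
Term 13 comes from track A (its 7th entry): 89.

89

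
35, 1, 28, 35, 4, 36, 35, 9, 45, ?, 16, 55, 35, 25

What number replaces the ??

35

Split by position mod 3: positions 1, 4, 7, … form one track, and each other residue class forms its own.
Subsequence A: 35, 35, 35, ?, 35 (always 35).
Subsequence B: 1, 4, 9, 16, 25 (the squares 1², 2², 3², …).
Subsequence C: 28, 36, 45, 55 (triangular numbers starting at T_7).
Subsequence A's pattern makes the blank 35.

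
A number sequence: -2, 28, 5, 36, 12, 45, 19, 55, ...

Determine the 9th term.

26

The terms cycle through 2 interleaved subsequences.
Stream A = -2, 5, 12, 19: arithmetic, step +7.
Stream B = 28, 36, 45, 55: the triangular numbers T_7, T_8, ….
The 9th slot belongs to stream A; its 5th term is 26.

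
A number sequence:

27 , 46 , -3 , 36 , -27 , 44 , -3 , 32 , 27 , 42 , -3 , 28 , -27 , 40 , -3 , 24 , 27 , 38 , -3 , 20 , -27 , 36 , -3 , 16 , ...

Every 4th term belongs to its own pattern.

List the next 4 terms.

27, 34, -3, 12

Read the sequence 4 terms at a time; column i is its own pattern.
Track A is 27, -27, 27, -27, 27, -27, which is alternating ±27.
Track B is 46, 44, 42, 40, 38, 36, which is subtracting 2 each time.
Track C is -3, -3, -3, -3, -3, -3, which is always -3.
Track D is 36, 32, 28, 24, 20, 16, which is subtracting 4 each time.
Position 25 → track A, term 7 = 27.
The 26th slot belongs to track B; its 7th term is 34.
Position 27 falls in track C as its term 7, giving -3.
The 28th slot belongs to track D; its 7th term is 12.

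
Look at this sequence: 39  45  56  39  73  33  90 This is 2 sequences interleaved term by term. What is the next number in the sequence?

27

The terms cycle through 2 interleaved subsequences.
Track A = 39, 56, 73, 90: linear: a_n = 22 + 17·n.
Track B = 45, 39, 33: subtracting 6 each time.
Position 8 → track B, term 4 = 27.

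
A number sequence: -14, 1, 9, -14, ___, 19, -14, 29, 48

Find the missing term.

Reading positions in blocks of 3 reveals the pattern ABB — 2 tracks woven together.
Track A: -14, -14, -14 (constant -14).
Track B: 1, 9, ?, 19, 29, 48 (each term equals the sum of the previous two).
Filling track B at index 3 by its rule yields 10.

10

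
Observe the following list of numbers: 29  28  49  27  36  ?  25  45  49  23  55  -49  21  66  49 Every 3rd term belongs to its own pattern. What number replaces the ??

The terms cycle through 3 interleaved subsequences.
Subsequence A is 29, 27, 25, 23, 21, which is arithmetic with common difference −2.
Subsequence B is 28, 36, 45, 55, 66, which is the triangular numbers T_7, T_8, ….
Subsequence C is 49, ?, 49, -49, 49, which is oscillating between 49 and -49.
The gap is subsequence C's term 2; the rule gives -49.

-49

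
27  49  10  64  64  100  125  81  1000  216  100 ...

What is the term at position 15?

The terms cycle through 3 interleaved subsequences.
Track A: 27, 64, 125, 216. Perfect cubes starting at 3³.
Track B: 49, 64, 81, 100. Perfect squares starting at 7².
Track C: 10, 100, 1000. Powers 10^1, 10^2, 10^3, ….
Position 15 → track C, term 5 = 100000.

100000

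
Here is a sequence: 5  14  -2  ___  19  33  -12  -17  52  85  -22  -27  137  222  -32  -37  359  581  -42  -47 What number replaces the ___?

Positions follow the repeating pattern AABB; grouping by letter gives 2 tracks.
Track A: 5, 14, 19, 33, 52, 85, 137, 222, 359, 581 — a Fibonacci-like recurrence a_n = a_{n-1} + a_{n-2}.
Track B: -2, ?, -12, -17, -22, -27, -32, -37, -42, -47 — subtracting 5 each time.
Filling track B at index 2 by its rule yields -7.

-7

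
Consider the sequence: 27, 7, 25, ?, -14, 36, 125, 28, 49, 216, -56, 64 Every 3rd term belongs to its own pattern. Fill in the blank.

Taking every 3rd term gives 3 separate tracks.
Track A: 27, ?, 125, 216. Perfect cubes starting at 3³.
Track B: 7, -14, 28, -56. A geometric progression (common ratio -2).
Track C: 25, 36, 49, 64. Perfect squares starting at 5².
Filling track A at index 2 by its rule yields 64.

64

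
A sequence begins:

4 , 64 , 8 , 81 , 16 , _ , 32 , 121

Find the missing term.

The terms cycle through 2 interleaved subsequences.
Subsequence A: 4, 8, 16, 32 (geometric with ratio 2).
Subsequence B: 64, 81, ?, 121 (perfect squares starting at 8²).
Filling subsequence B at index 3 by its rule yields 100.

100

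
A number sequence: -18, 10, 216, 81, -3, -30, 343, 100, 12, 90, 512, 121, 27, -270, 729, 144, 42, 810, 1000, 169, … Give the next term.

Taking every 4th term gives 4 separate tracks.
Subsequence A: -18, -3, 12, 27, 42 (arithmetic, step +15).
Subsequence B: 10, -30, 90, -270, 810 (a geometric progression (common ratio -3)).
Subsequence C: 216, 343, 512, 729, 1000 (perfect cubes starting at 6³).
Subsequence D: 81, 100, 121, 144, 169 (consecutive squares n² from n = 9).
Term 21 comes from subsequence A (its 6th entry): 57.

57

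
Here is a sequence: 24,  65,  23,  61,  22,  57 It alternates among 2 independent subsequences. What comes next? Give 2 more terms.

21, 53

The terms cycle through 2 interleaved subsequences.
Track A: 24, 23, 22. Subtracting 1 each time.
Track B: 65, 61, 57. Subtracting 4 each time.
The 7th slot belongs to track A; its 4th term is 21.
Term 8 comes from track B (its 4th entry): 53.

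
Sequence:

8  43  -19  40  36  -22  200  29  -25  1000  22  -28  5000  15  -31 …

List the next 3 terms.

Split by position mod 3 into 3 tracks.
Subsequence A: 8, 40, 200, 1000, 5000. Multiplying by 5 each time.
Subsequence B: 43, 36, 29, 22, 15. Subtracting 7 each time.
Subsequence C: -19, -22, -25, -28, -31. Linear: a_n = -16 − 3·n.
Position 16 falls in subsequence A as its term 6, giving 25000.
Term 17 comes from subsequence B (its 6th entry): 8.
Term 18 comes from subsequence C (its 6th entry): -34.

25000, 8, -34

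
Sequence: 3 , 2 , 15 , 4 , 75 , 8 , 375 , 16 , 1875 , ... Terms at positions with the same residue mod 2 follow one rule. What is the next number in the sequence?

Taking every 2nd term gives 2 separate tracks.
Subsequence A = 3, 15, 75, 375, 1875: geometric with ratio 5.
Subsequence B = 2, 4, 8, 16: successive powers of 2.
The 10th slot belongs to subsequence B; its 5th term is 32.

32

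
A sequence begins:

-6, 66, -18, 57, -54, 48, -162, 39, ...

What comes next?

Taking every 2nd term gives 2 separate tracks.
Track A is -6, -18, -54, -162, which is geometric, ×3 each step.
Track B is 66, 57, 48, 39, which is arithmetic, step −9.
The 9th slot belongs to track A; its 5th term is -486.

-486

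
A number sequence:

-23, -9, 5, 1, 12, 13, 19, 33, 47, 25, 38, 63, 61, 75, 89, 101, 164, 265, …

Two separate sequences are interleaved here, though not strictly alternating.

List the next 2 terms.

103, 117

Reading positions in blocks of 6 reveals the pattern AAABBB — 2 tracks woven together.
Track A: -23, -9, 5, 19, 33, 47, 61, 75, 89 — arithmetic with common difference +14.
Track B: 1, 12, 13, 25, 38, 63, 101, 164, 265 — a Fibonacci-like recurrence a_n = a_{n-1} + a_{n-2}.
Term 19 comes from track A (its 10th entry): 103.
Term 20 comes from track A (its 11th entry): 117.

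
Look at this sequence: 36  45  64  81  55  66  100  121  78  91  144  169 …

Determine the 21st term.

171

Positions follow the repeating pattern AABB; grouping by letter gives 2 tracks.
Track A: 36, 45, 55, 66, 78, 91 (triangular numbers starting at T_8).
Track B: 64, 81, 100, 121, 144, 169 (consecutive squares n² from n = 8).
Position 21 falls in track A as its term 11, giving 171.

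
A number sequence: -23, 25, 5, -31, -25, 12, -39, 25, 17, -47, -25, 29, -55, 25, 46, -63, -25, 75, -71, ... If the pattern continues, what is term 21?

121

Read the sequence 3 terms at a time; column i is its own pattern.
Track A: -23, -31, -39, -47, -55, -63, -71. Linear: a_n = -15 − 8·n.
Track B: 25, -25, 25, -25, 25, -25. The oscillation 25·(−1)^(n+1).
Track C: 5, 12, 17, 29, 46, 75. A Fibonacci-like recurrence a_n = a_{n-1} + a_{n-2}.
The 21st slot belongs to track C; its 7th term is 121.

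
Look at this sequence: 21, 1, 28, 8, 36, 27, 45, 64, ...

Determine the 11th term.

Split by position mod 2 into 2 tracks.
Stream A: 21, 28, 36, 45 — the triangular numbers T_6, T_7, ….
Stream B: 1, 8, 27, 64 — perfect cubes starting at 1³.
Term 11 comes from stream A (its 6th entry): 66.

66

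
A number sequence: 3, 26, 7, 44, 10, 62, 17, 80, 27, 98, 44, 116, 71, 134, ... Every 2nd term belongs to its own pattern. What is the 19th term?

Odd-indexed and even-indexed terms follow separate rules.
Track A: 3, 7, 10, 17, 27, 44, 71. Each term equals the sum of the previous two.
Track B: 26, 44, 62, 80, 98, 116, 134. Arithmetic, step +18.
Position 19 → track A, term 10 = 301.

301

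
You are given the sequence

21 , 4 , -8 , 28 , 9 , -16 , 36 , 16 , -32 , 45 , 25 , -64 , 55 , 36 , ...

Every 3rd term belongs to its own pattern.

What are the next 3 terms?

Read the sequence 3 terms at a time; column i is its own pattern.
Track A: 21, 28, 36, 45, 55. Triangular numbers starting at T_6.
Track B: 4, 9, 16, 25, 36. The squares 2², 3², 4², ….
Track C: -8, -16, -32, -64. Multiplying by 2 each time.
Position 15 falls in track C as its term 5, giving -128.
Term 16 comes from track A (its 6th entry): 66.
Position 17 falls in track B as its term 6, giving 49.

-128, 66, 49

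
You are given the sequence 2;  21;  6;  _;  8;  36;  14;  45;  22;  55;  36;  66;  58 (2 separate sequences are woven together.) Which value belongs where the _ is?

28

Odd-indexed and even-indexed terms follow separate rules.
Track A: 2, 6, 8, 14, 22, 36, 58. Each term equals the sum of the previous two.
Track B: 21, ?, 36, 45, 55, 66. Triangular numbers starting at T_6.
The gap is track B's term 2; the rule gives 28.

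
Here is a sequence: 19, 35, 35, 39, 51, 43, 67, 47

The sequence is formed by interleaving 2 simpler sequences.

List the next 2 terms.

Split by position mod 2 into 2 tracks.
Subsequence A: 19, 35, 51, 67 (linear: a_n = 3 + 16·n).
Subsequence B: 35, 39, 43, 47 (linear: a_n = 31 + 4·n).
Position 9 → subsequence A, term 5 = 83.
Term 10 comes from subsequence B (its 5th entry): 51.

83, 51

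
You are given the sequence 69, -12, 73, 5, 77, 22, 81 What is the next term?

39

Taking every 2nd term gives 2 separate tracks.
Track A: 69, 73, 77, 81 — adding 4 each time.
Track B: -12, 5, 22 — arithmetic with common difference +17.
Position 8 falls in track B as its term 4, giving 39.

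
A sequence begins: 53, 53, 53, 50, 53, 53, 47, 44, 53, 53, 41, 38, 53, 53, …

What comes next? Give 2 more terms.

Reading positions in blocks of 4 reveals the pattern AABB — 2 tracks woven together.
Subsequence A: 53, 53, 53, 53, 53, 53, 53, 53. Constant 53.
Subsequence B: 53, 50, 47, 44, 41, 38. Arithmetic with common difference −3.
Term 15 comes from subsequence B (its 7th entry): 35.
Term 16 comes from subsequence B (its 8th entry): 32.

35, 32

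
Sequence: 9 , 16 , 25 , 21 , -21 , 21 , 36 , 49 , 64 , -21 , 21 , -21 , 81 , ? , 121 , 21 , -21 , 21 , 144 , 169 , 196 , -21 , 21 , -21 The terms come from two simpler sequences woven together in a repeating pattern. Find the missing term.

100

Reading positions in blocks of 6 reveals the pattern AAABBB — 2 tracks woven together.
Stream A: 9, 16, 25, 36, 49, 64, 81, ?, 121, 144, 169, 196 (the squares 3², 4², 5², …).
Stream B: 21, -21, 21, -21, 21, -21, 21, -21, 21, -21, 21, -21 (alternating ±21).
So the missing entry in stream A is 100.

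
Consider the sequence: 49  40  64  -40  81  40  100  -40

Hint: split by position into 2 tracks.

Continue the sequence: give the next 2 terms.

121, 40

Odd-indexed and even-indexed terms follow separate rules.
Stream A: 49, 64, 81, 100 (consecutive squares n² from n = 7).
Stream B: 40, -40, 40, -40 (oscillating between 40 and -40).
The 9th slot belongs to stream A; its 5th term is 121.
Term 10 comes from stream B (its 5th entry): 40.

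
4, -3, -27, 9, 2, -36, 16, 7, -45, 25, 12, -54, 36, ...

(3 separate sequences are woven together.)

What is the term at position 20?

27

Taking every 3rd term gives 3 separate tracks.
Track A: 4, 9, 16, 25, 36 (the squares 2², 3², 4², …).
Track B: -3, 2, 7, 12 (adding 5 each time).
Track C: -27, -36, -45, -54 (linear: a_n = -18 − 9·n).
Position 20 falls in track B as its term 7, giving 27.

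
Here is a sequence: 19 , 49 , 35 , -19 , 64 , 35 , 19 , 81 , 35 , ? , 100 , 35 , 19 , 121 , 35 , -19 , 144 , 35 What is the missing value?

-19

Read the sequence 3 terms at a time; column i is its own pattern.
Subsequence A: 19, -19, 19, ?, 19, -19 — oscillating between 19 and -19.
Subsequence B: 49, 64, 81, 100, 121, 144 — the squares 7², 8², 9², ….
Subsequence C: 35, 35, 35, 35, 35, 35 — constant 35.
The gap is subsequence A's term 4; the rule gives -19.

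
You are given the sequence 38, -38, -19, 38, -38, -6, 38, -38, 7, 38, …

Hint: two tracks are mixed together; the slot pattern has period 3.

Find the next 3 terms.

-38, 20, 38

Reading positions in blocks of 3 reveals the pattern AAB — 2 tracks woven together.
Subsequence A: 38, -38, 38, -38, 38, -38, 38. Alternating ±38.
Subsequence B: -19, -6, 7. Adding 13 each time.
Position 11 falls in subsequence A as its term 8, giving -38.
The 12th slot belongs to subsequence B; its 4th term is 20.
Position 13 falls in subsequence A as its term 9, giving 38.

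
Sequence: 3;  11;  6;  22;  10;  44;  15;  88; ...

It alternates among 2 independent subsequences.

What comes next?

21

Positions 1, 3, 5, … form one subsequence and positions 2, 4, 6, … form another.
Track A is 3, 6, 10, 15, which is triangular numbers n(n+1)/2 for n = 2, 3, ….
Track B is 11, 22, 44, 88, which is geometric with ratio 2.
The 9th slot belongs to track A; its 5th term is 21.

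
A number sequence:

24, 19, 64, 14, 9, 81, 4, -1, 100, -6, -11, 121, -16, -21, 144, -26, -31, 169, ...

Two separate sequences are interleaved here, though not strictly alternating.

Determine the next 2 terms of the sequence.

-36, -41

Reading positions in blocks of 3 reveals the pattern AAB — 2 tracks woven together.
Track A = 24, 19, 14, 9, 4, -1, -6, -11, -16, -21, -26, -31: arithmetic, step −5.
Track B = 64, 81, 100, 121, 144, 169: the squares 8², 9², 10², ….
The 19th slot belongs to track A; its 13th term is -36.
Position 20 → track A, term 14 = -41.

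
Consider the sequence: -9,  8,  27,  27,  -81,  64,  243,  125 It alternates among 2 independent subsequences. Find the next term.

Positions 1, 3, 5, … form one subsequence and positions 2, 4, 6, … form another.
Stream A: -9, 27, -81, 243 — multiplying by -3 each time.
Stream B: 8, 27, 64, 125 — perfect cubes starting at 2³.
The 9th slot belongs to stream A; its 5th term is -729.

-729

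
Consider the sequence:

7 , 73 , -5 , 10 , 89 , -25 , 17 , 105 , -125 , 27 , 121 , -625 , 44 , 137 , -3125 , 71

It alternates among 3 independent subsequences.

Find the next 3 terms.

Taking every 3rd term gives 3 separate tracks.
Stream A: 7, 10, 17, 27, 44, 71. Each term equals the sum of the previous two.
Stream B: 73, 89, 105, 121, 137. Arithmetic, step +16.
Stream C: -5, -25, -125, -625, -3125. A geometric progression (common ratio 5).
Term 17 comes from stream B (its 6th entry): 153.
Term 18 comes from stream C (its 6th entry): -15625.
Position 19 falls in stream A as its term 7, giving 115.

153, -15625, 115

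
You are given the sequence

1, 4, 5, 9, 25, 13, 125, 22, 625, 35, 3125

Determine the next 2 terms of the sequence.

57, 15625

Taking every 2nd term gives 2 separate tracks.
Subsequence A: 1, 5, 25, 125, 625, 3125. Powers of 5.
Subsequence B: 4, 9, 13, 22, 35. Fibonacci-style (each term is the sum of the two before it).
Term 12 comes from subsequence B (its 6th entry): 57.
Position 13 falls in subsequence A as its term 7, giving 15625.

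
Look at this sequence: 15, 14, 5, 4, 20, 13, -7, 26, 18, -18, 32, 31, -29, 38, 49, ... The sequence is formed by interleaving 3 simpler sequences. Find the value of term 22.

Split by position mod 3 into 3 tracks.
Track A: 15, 4, -7, -18, -29 (linear: a_n = 26 − 11·n).
Track B: 14, 20, 26, 32, 38 (linear: a_n = 8 + 6·n).
Track C: 5, 13, 18, 31, 49 (each term equals the sum of the previous two).
Position 22 → track A, term 8 = -62.

-62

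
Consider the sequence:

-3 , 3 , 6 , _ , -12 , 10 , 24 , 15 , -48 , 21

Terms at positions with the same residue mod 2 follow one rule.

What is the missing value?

6

Positions 1, 3, 5, … form one subsequence and positions 2, 4, 6, … form another.
Stream A: -3, 6, -12, 24, -48 (geometric, ×-2 each step).
Stream B: 3, ?, 10, 15, 21 (triangular numbers n(n+1)/2 for n = 2, 3, …).
Stream B's pattern makes the blank 6.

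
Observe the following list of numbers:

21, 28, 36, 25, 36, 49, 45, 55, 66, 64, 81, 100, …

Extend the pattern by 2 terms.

78, 91

The slot pattern repeats as AAABBB (period 6), so there are 2 interleaved tracks.
Subsequence A = 21, 28, 36, 45, 55, 66: the triangular numbers T_6, T_7, ….
Subsequence B = 25, 36, 49, 64, 81, 100: perfect squares starting at 5².
Position 13 falls in subsequence A as its term 7, giving 78.
Term 14 comes from subsequence A (its 8th entry): 91.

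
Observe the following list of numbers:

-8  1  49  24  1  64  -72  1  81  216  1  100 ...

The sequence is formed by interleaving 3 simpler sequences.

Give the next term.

-648

Split by position mod 3 into 3 tracks.
Stream A: -8, 24, -72, 216 (geometric with ratio -3).
Stream B: 1, 1, 1, 1 (the constant sequence 1).
Stream C: 49, 64, 81, 100 (the squares 7², 8², 9², …).
Term 13 comes from stream A (its 5th entry): -648.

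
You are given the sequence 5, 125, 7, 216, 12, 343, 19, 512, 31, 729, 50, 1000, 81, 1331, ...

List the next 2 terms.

131, 1728

Odd-indexed and even-indexed terms follow separate rules.
Track A = 5, 7, 12, 19, 31, 50, 81: Fibonacci-style (each term is the sum of the two before it).
Track B = 125, 216, 343, 512, 729, 1000, 1331: perfect cubes starting at 5³.
Term 15 comes from track A (its 8th entry): 131.
Position 16 falls in track B as its term 8, giving 1728.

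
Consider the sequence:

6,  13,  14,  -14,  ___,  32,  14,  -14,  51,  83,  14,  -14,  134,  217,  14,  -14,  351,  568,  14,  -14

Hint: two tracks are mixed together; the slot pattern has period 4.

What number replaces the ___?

Reading positions in blocks of 4 reveals the pattern AABB — 2 tracks woven together.
Track A = 6, 13, ?, 32, 51, 83, 134, 217, 351, 568: a Fibonacci-like recurrence a_n = a_{n-1} + a_{n-2}.
Track B = 14, -14, 14, -14, 14, -14, 14, -14, 14, -14: the oscillation 14·(−1)^(n+1).
The gap is track A's term 3; the rule gives 19.

19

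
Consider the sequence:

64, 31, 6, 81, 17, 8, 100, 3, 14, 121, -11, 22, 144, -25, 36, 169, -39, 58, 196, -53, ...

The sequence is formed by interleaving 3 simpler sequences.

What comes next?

94

Taking every 3rd term gives 3 separate tracks.
Subsequence A is 64, 81, 100, 121, 144, 169, 196, which is consecutive squares n² from n = 8.
Subsequence B is 31, 17, 3, -11, -25, -39, -53, which is subtracting 14 each time.
Subsequence C is 6, 8, 14, 22, 36, 58, which is each term equals the sum of the previous two.
The 21st slot belongs to subsequence C; its 7th term is 94.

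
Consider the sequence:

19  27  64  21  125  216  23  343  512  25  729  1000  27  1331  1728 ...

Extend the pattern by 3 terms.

Reading positions in blocks of 3 reveals the pattern ABB — 2 tracks woven together.
Subsequence A: 19, 21, 23, 25, 27 (arithmetic with common difference +2).
Subsequence B: 27, 64, 125, 216, 343, 512, 729, 1000, 1331, 1728 (the cubes 3³, 4³, 5³, …).
Term 16 comes from subsequence A (its 6th entry): 29.
Position 17 falls in subsequence B as its term 11, giving 2197.
The 18th slot belongs to subsequence B; its 12th term is 2744.

29, 2197, 2744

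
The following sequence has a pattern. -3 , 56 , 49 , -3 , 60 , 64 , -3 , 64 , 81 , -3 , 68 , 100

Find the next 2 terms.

Taking every 3rd term gives 3 separate tracks.
Track A is -3, -3, -3, -3, which is constant -3.
Track B is 56, 60, 64, 68, which is adding 4 each time.
Track C is 49, 64, 81, 100, which is perfect squares starting at 7².
Position 13 → track A, term 5 = -3.
Term 14 comes from track B (its 5th entry): 72.

-3, 72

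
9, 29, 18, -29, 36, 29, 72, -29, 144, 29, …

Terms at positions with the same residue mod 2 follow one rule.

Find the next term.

Split by position mod 2 into 2 tracks.
Stream A: 9, 18, 36, 72, 144 (a geometric progression (common ratio 2)).
Stream B: 29, -29, 29, -29, 29 (oscillating between 29 and -29).
Position 11 falls in stream A as its term 6, giving 288.

288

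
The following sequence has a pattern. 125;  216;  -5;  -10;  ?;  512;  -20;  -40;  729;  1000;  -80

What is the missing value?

343

The slot pattern repeats as AABB (period 4), so there are 2 interleaved tracks.
Stream A: 125, 216, ?, 512, 729, 1000. The cubes 5³, 6³, 7³, ….
Stream B: -5, -10, -20, -40, -80. Geometric, ×2 each step.
So the missing entry in stream A is 343.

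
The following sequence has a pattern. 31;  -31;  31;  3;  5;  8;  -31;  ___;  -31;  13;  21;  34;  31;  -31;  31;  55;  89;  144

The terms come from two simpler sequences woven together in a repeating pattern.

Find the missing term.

Positions follow the repeating pattern AAABBB; grouping by letter gives 2 tracks.
Track A = 31, -31, 31, -31, ?, -31, 31, -31, 31: alternating ±31.
Track B = 3, 5, 8, 13, 21, 34, 55, 89, 144: Fibonacci-style (each term is the sum of the two before it).
Filling track A at index 5 by its rule yields 31.

31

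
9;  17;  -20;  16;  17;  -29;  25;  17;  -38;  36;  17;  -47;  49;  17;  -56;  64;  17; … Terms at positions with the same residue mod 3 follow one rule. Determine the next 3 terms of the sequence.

-65, 81, 17

Taking every 3rd term gives 3 separate tracks.
Stream A: 9, 16, 25, 36, 49, 64 (perfect squares starting at 3²).
Stream B: 17, 17, 17, 17, 17, 17 (always 17).
Stream C: -20, -29, -38, -47, -56 (linear: a_n = -11 − 9·n).
The 18th slot belongs to stream C; its 6th term is -65.
The 19th slot belongs to stream A; its 7th term is 81.
Position 20 falls in stream B as its term 7, giving 17.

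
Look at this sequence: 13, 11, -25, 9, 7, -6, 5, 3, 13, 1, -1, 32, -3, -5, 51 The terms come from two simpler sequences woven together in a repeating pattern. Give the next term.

The slot pattern repeats as AAB (period 3), so there are 2 interleaved tracks.
Track A is 13, 11, 9, 7, 5, 3, 1, -1, -3, -5, which is arithmetic, step −2.
Track B is -25, -6, 13, 32, 51, which is adding 19 each time.
The 16th slot belongs to track A; its 11th term is -7.

-7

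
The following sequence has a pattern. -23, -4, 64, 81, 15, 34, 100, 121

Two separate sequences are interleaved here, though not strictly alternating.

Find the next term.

53

The slot pattern repeats as AABB (period 4), so there are 2 interleaved tracks.
Subsequence A: -23, -4, 15, 34 (arithmetic, step +19).
Subsequence B: 64, 81, 100, 121 (the squares 8², 9², 10², …).
Position 9 → subsequence A, term 5 = 53.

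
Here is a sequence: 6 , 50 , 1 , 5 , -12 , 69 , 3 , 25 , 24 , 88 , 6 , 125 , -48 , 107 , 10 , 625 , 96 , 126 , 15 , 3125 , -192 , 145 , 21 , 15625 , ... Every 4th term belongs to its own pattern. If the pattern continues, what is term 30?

Read the sequence 4 terms at a time; column i is its own pattern.
Track A: 6, -12, 24, -48, 96, -192 — geometric with ratio -2.
Track B: 50, 69, 88, 107, 126, 145 — arithmetic, step +19.
Track C: 1, 3, 6, 10, 15, 21 — triangular numbers starting at T_1.
Track D: 5, 25, 125, 625, 3125, 15625 — powers 5^1, 5^2, 5^3, ….
Term 30 comes from track B (its 8th entry): 183.

183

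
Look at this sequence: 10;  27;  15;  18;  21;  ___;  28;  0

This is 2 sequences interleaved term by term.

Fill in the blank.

9

Positions 1, 3, 5, … form one subsequence and positions 2, 4, 6, … form another.
Track A: 10, 15, 21, 28 — the triangular numbers T_4, T_5, ….
Track B: 27, 18, ?, 0 — arithmetic with common difference −9.
The gap is track B's term 3; the rule gives 9.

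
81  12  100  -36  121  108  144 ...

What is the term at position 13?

Split by position mod 2 into 2 tracks.
Subsequence A: 81, 100, 121, 144 — consecutive squares n² from n = 9.
Subsequence B: 12, -36, 108 — multiplying by -3 each time.
Position 13 falls in subsequence A as its term 7, giving 225.

225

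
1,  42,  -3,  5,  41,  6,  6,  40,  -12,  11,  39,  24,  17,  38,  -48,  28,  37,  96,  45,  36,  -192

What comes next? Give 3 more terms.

Taking every 3rd term gives 3 separate tracks.
Track A: 1, 5, 6, 11, 17, 28, 45 (a Fibonacci-like recurrence a_n = a_{n-1} + a_{n-2}).
Track B: 42, 41, 40, 39, 38, 37, 36 (arithmetic with common difference −1).
Track C: -3, 6, -12, 24, -48, 96, -192 (geometric with ratio -2).
Position 22 falls in track A as its term 8, giving 73.
Position 23 → track B, term 8 = 35.
The 24th slot belongs to track C; its 8th term is 384.

73, 35, 384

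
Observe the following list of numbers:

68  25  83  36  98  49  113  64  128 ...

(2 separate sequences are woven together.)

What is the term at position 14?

121

The terms cycle through 2 interleaved subsequences.
Track A: 68, 83, 98, 113, 128. Arithmetic, step +15.
Track B: 25, 36, 49, 64. Perfect squares starting at 5².
Position 14 falls in track B as its term 7, giving 121.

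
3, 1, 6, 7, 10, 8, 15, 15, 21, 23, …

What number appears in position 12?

38

Taking every 2nd term gives 2 separate tracks.
Track A is 3, 6, 10, 15, 21, which is triangular numbers starting at T_2.
Track B is 1, 7, 8, 15, 23, which is Fibonacci-style (each term is the sum of the two before it).
The 12th slot belongs to track B; its 6th term is 38.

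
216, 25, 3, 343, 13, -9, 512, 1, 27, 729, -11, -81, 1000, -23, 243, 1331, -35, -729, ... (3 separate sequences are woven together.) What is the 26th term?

Split by position mod 3: positions 1, 4, 7, … form one track, and each other residue class forms its own.
Stream A: 216, 343, 512, 729, 1000, 1331 — perfect cubes starting at 6³.
Stream B: 25, 13, 1, -11, -23, -35 — subtracting 12 each time.
Stream C: 3, -9, 27, -81, 243, -729 — a geometric progression (common ratio -3).
Position 26 → stream B, term 9 = -71.

-71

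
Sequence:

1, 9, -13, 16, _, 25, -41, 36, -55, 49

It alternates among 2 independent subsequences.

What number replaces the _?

-27

Positions 1, 3, 5, … form one subsequence and positions 2, 4, 6, … form another.
Track A: 1, -13, ?, -41, -55 (arithmetic, step −14).
Track B: 9, 16, 25, 36, 49 (consecutive squares n² from n = 3).
Track A's pattern makes the blank -27.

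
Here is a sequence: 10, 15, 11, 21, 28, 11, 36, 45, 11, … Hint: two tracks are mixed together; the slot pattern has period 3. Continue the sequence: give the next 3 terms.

55, 66, 11

Reading positions in blocks of 3 reveals the pattern AAB — 2 tracks woven together.
Track A = 10, 15, 21, 28, 36, 45: the triangular numbers T_4, T_5, ….
Track B = 11, 11, 11: constant 11.
Position 10 falls in track A as its term 7, giving 55.
The 11th slot belongs to track A; its 8th term is 66.
Position 12 → track B, term 4 = 11.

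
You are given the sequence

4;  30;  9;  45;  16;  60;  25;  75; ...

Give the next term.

36

Split by position mod 2 into 2 tracks.
Track A: 4, 9, 16, 25 — perfect squares starting at 2².
Track B: 30, 45, 60, 75 — linear: a_n = 15 + 15·n.
The 9th slot belongs to track A; its 5th term is 36.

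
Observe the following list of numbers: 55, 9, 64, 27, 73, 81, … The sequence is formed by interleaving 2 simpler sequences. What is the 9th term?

91

The terms cycle through 2 interleaved subsequences.
Track A: 55, 64, 73 — adding 9 each time.
Track B: 9, 27, 81 — powers of 3.
Position 9 falls in track A as its term 5, giving 91.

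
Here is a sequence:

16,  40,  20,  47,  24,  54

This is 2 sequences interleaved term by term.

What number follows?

The terms cycle through 2 interleaved subsequences.
Stream A: 16, 20, 24 — linear: a_n = 12 + 4·n.
Stream B: 40, 47, 54 — arithmetic, step +7.
Term 7 comes from stream A (its 4th entry): 28.

28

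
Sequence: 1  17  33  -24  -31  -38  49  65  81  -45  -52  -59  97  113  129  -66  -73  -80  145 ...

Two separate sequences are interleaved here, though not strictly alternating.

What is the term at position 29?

-115

Reading positions in blocks of 6 reveals the pattern AAABBB — 2 tracks woven together.
Track A: 1, 17, 33, 49, 65, 81, 97, 113, 129, 145. Arithmetic, step +16.
Track B: -24, -31, -38, -45, -52, -59, -66, -73, -80. Subtracting 7 each time.
The 29th slot belongs to track B; its 14th term is -115.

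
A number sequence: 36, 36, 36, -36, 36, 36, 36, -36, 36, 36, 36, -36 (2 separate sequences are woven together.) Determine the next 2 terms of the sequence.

36, 36

Split by position mod 2 into 2 tracks.
Track A is 36, 36, 36, 36, 36, 36, which is always 36.
Track B is 36, -36, 36, -36, 36, -36, which is oscillating between 36 and -36.
Position 13 → track A, term 7 = 36.
Position 14 → track B, term 7 = 36.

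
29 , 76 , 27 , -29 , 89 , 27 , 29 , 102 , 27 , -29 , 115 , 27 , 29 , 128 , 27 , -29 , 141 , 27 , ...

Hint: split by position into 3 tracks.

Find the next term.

Split by position mod 3: positions 1, 4, 7, … form one track, and each other residue class forms its own.
Track A: 29, -29, 29, -29, 29, -29 (the oscillation 29·(−1)^(n+1)).
Track B: 76, 89, 102, 115, 128, 141 (arithmetic with common difference +13).
Track C: 27, 27, 27, 27, 27, 27 (constant 27).
Position 19 → track A, term 7 = 29.

29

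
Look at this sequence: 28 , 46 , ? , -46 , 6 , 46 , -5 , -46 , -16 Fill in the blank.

17

The terms cycle through 2 interleaved subsequences.
Stream A is 28, ?, 6, -5, -16, which is arithmetic, step −11.
Stream B is 46, -46, 46, -46, which is the oscillation 46·(−1)^(n+1).
Filling stream A at index 2 by its rule yields 17.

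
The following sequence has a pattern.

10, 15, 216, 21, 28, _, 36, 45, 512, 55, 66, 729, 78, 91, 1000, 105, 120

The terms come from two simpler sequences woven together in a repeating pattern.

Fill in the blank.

343

The slot pattern repeats as AAB (period 3), so there are 2 interleaved tracks.
Track A is 10, 15, 21, 28, 36, 45, 55, 66, 78, 91, 105, 120, which is the triangular numbers T_4, T_5, ….
Track B is 216, ?, 512, 729, 1000, which is perfect cubes starting at 6³.
So the missing entry in track B is 343.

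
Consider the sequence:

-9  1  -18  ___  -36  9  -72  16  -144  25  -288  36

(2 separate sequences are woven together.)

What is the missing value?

4

Positions 1, 3, 5, … form one subsequence and positions 2, 4, 6, … form another.
Track A: -9, -18, -36, -72, -144, -288 (a geometric progression (common ratio 2)).
Track B: 1, ?, 9, 16, 25, 36 (the squares 1², 2², 3², …).
So the missing entry in track B is 4.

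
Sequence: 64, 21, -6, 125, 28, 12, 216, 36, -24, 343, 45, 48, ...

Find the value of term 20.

Taking every 3rd term gives 3 separate tracks.
Subsequence A: 64, 125, 216, 343. Perfect cubes starting at 4³.
Subsequence B: 21, 28, 36, 45. The triangular numbers T_6, T_7, ….
Subsequence C: -6, 12, -24, 48. Geometric, ×-2 each step.
The 20th slot belongs to subsequence B; its 7th term is 78.

78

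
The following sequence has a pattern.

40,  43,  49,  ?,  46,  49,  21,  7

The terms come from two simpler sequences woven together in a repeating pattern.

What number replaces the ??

35

Reading positions in blocks of 4 reveals the pattern AABB — 2 tracks woven together.
Track A: 40, 43, 46, 49. Arithmetic with common difference +3.
Track B: 49, ?, 21, 7. Subtracting 14 each time.
Filling track B at index 2 by its rule yields 35.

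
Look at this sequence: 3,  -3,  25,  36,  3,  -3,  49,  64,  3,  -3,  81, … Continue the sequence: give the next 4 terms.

100, 3, -3, 121

The slot pattern repeats as AABB (period 4), so there are 2 interleaved tracks.
Stream A is 3, -3, 3, -3, 3, -3, which is oscillating between 3 and -3.
Stream B is 25, 36, 49, 64, 81, which is consecutive squares n² from n = 5.
The 12th slot belongs to stream B; its 6th term is 100.
Term 13 comes from stream A (its 7th entry): 3.
The 14th slot belongs to stream A; its 8th term is -3.
Position 15 → stream B, term 7 = 121.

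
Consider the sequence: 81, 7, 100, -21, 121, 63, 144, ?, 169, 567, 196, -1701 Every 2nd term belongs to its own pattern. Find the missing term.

The terms cycle through 2 interleaved subsequences.
Track A: 81, 100, 121, 144, 169, 196 — perfect squares starting at 9².
Track B: 7, -21, 63, ?, 567, -1701 — geometric with ratio -3.
The gap is track B's term 4; the rule gives -189.

-189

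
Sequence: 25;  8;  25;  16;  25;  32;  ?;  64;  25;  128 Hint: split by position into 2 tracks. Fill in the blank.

The terms cycle through 2 interleaved subsequences.
Stream A: 25, 25, 25, ?, 25 (constant 25).
Stream B: 8, 16, 32, 64, 128 (powers 2^3, 2^4, 2^5, …).
Filling stream A at index 4 by its rule yields 25.

25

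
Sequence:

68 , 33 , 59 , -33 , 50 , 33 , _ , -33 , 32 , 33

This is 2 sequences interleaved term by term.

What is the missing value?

Taking every 2nd term gives 2 separate tracks.
Subsequence A = 68, 59, 50, ?, 32: arithmetic with common difference −9.
Subsequence B = 33, -33, 33, -33, 33: alternating ±33.
So the missing entry in subsequence A is 41.

41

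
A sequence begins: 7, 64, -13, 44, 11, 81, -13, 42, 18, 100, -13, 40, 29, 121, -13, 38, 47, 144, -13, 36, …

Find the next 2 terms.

76, 169

Split by position mod 4 into 4 tracks.
Subsequence A: 7, 11, 18, 29, 47 (each term equals the sum of the previous two).
Subsequence B: 64, 81, 100, 121, 144 (perfect squares starting at 8²).
Subsequence C: -13, -13, -13, -13, -13 (constant -13).
Subsequence D: 44, 42, 40, 38, 36 (arithmetic, step −2).
Term 21 comes from subsequence A (its 6th entry): 76.
Position 22 → subsequence B, term 6 = 169.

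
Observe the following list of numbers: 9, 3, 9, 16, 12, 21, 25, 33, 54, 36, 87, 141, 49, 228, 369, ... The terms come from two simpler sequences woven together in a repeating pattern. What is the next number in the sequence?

Reading positions in blocks of 3 reveals the pattern ABB — 2 tracks woven together.
Track A: 9, 16, 25, 36, 49 (consecutive squares n² from n = 3).
Track B: 3, 9, 12, 21, 33, 54, 87, 141, 228, 369 (Fibonacci-style (each term is the sum of the two before it)).
Position 16 falls in track A as its term 6, giving 64.

64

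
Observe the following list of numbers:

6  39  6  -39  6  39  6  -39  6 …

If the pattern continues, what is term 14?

39

Taking every 2nd term gives 2 separate tracks.
Stream A: 6, 6, 6, 6, 6. The constant sequence 6.
Stream B: 39, -39, 39, -39. Oscillating between 39 and -39.
Position 14 → stream B, term 7 = 39.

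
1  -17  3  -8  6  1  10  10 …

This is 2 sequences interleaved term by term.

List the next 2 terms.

15, 19

Taking every 2nd term gives 2 separate tracks.
Track A: 1, 3, 6, 10 — triangular numbers n(n+1)/2 for n = 1, 2, ….
Track B: -17, -8, 1, 10 — arithmetic with common difference +9.
Position 9 falls in track A as its term 5, giving 15.
Term 10 comes from track B (its 5th entry): 19.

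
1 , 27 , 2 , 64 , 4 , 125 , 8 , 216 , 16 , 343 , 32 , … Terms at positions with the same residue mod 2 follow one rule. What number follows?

Odd-indexed and even-indexed terms follow separate rules.
Stream A is 1, 2, 4, 8, 16, 32, which is powers 2^0, 2^1, 2^2, ….
Stream B is 27, 64, 125, 216, 343, which is the cubes 3³, 4³, 5³, ….
Position 12 falls in stream B as its term 6, giving 512.

512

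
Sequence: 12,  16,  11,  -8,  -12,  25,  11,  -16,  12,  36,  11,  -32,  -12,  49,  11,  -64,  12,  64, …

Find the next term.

Read the sequence 4 terms at a time; column i is its own pattern.
Stream A = 12, -12, 12, -12, 12: the oscillation 12·(−1)^(n+1).
Stream B = 16, 25, 36, 49, 64: consecutive squares n² from n = 4.
Stream C = 11, 11, 11, 11: always 11.
Stream D = -8, -16, -32, -64: geometric, ×2 each step.
The 19th slot belongs to stream C; its 5th term is 11.

11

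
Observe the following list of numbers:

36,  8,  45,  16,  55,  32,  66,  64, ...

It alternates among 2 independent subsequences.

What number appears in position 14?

512

Positions 1, 3, 5, … form one subsequence and positions 2, 4, 6, … form another.
Stream A: 36, 45, 55, 66 (triangular numbers starting at T_8).
Stream B: 8, 16, 32, 64 (powers of 2).
Position 14 → stream B, term 7 = 512.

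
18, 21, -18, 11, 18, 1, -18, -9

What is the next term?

Split by position mod 2 into 2 tracks.
Subsequence A = 18, -18, 18, -18: alternating ±18.
Subsequence B = 21, 11, 1, -9: linear: a_n = 31 − 10·n.
Position 9 → subsequence A, term 5 = 18.

18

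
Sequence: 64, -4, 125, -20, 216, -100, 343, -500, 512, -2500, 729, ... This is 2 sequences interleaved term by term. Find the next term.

-12500

Split by position mod 2 into 2 tracks.
Track A: 64, 125, 216, 343, 512, 729 — the cubes 4³, 5³, 6³, ….
Track B: -4, -20, -100, -500, -2500 — multiplying by 5 each time.
Term 12 comes from track B (its 6th entry): -12500.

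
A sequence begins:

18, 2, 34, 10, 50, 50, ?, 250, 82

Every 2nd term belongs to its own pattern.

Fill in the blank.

66

The terms cycle through 2 interleaved subsequences.
Subsequence A: 18, 34, 50, ?, 82 (arithmetic, step +16).
Subsequence B: 2, 10, 50, 250 (geometric, ×5 each step).
Subsequence A's pattern makes the blank 66.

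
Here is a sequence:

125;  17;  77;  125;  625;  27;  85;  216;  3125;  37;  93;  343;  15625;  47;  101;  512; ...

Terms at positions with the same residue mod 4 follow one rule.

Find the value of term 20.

The terms cycle through 4 interleaved subsequences.
Subsequence A: 125, 625, 3125, 15625. Successive powers of 5.
Subsequence B: 17, 27, 37, 47. Linear: a_n = 7 + 10·n.
Subsequence C: 77, 85, 93, 101. Linear: a_n = 69 + 8·n.
Subsequence D: 125, 216, 343, 512. The cubes 5³, 6³, 7³, ….
Position 20 falls in subsequence D as its term 5, giving 729.

729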